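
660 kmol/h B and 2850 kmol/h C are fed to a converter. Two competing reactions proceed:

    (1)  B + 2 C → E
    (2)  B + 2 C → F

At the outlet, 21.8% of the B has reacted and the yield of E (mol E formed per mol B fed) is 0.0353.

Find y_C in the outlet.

0.795

Yield of E: 1ξ₁ / 660 = 0.0353 → ξ₁ = 23.3 kmol/h.
Conversion of B: 1ξ₁ + 1ξ₂ = 0.218 × 660 = 143.9 → ξ₂ = 120.6 kmol/h.
Outlet amounts (n = n₀ + Σ ν·ξ):
  B: 660 − 1(23.3) − 1(120.6) = 516.1
  C: 2850 − 2(23.3) − 2(120.6) = 2562
  E: 0 + 1(23.3) = 23.3
  F: 0 + 1(120.6) = 120.6
Total out = 3222 kmol/h; y_C = 2562 / 3222 = 0.7952.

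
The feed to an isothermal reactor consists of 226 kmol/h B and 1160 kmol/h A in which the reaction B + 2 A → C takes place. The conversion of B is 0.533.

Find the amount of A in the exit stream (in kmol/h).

919 kmol/h

B reacted = 0.533 × 226 = 120.5 kmol/h; ν_B = −1, so ξ = 120.5/1 = 120.5 kmol/h.
Outlet amounts (n = n₀ + ν ξ):
  B: 226 − 1(120.5) = 105.5
  A: 1160 − 2(120.5) = 919.1
  C: 0 + 1(120.5) = 120.5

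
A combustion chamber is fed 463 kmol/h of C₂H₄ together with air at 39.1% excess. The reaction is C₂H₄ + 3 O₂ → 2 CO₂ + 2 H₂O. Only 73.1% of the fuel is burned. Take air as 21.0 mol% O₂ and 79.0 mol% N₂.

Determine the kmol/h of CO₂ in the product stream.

Stoichiometric O₂ = 3 × 463 = 1389 kmol/h; O₂ fed = 1389 × 1.391 = 1932 kmol/h.
N₂ fed = 1932 × 79/21 = 7268 kmol/h.
Fuel reacted = 0.731 × 463 → ξ = 338.5 kmol/h.
Outlet (n = n₀ + ν ξ):
  C₂H₄: 463 − 1(338.5) = 124.5
  O₂: 1932 − 3(338.5) = 916.7
  N₂: 7268 (inert)
  CO₂: 0 + 2(338.5) = 676.9
  H₂O: 0 + 2(338.5) = 676.9

677 kmol/h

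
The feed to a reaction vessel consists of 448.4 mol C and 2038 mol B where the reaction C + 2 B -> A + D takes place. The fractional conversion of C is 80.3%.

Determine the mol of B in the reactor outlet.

C reacted = 0.803 × 448.4 = 360.1 mol; ν_C = −1, so ξ = 360.1/1 = 360.1 mol.
Outlet amounts (n = n₀ + ν ξ):
  C: 448.4 − 1(360.1) = 88.33
  B: 2038 − 2(360.1) = 1318
  A: 0 + 1(360.1) = 360.1
  D: 0 + 1(360.1) = 360.1

1320 mol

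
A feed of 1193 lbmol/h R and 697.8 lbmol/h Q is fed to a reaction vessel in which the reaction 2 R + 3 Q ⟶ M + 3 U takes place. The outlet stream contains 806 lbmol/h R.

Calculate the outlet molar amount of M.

For R: n = n₀ − 2ξ → 806 = 1193 − 2ξ, giving ξ = 193.5 lbmol/h.
Outlet amounts (n = n₀ + ν ξ):
  R: 1193 − 2(193.5) = 806
  Q: 697.8 − 3(193.5) = 117.3
  M: 0 + 1(193.5) = 193.5
  U: 0 + 3(193.5) = 580.5

194 lbmol/h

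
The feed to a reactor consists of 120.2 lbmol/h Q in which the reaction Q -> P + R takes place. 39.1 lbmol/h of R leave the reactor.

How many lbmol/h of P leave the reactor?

For R: n = n₀ + 1ξ → 39.1 = 0 + 1ξ, giving ξ = 39.1 lbmol/h.
Outlet amounts (n = n₀ + ν ξ):
  Q: 120.2 − 1(39.1) = 81.1
  P: 0 + 1(39.1) = 39.1
  R: 0 + 1(39.1) = 39.1

39.1 lbmol/h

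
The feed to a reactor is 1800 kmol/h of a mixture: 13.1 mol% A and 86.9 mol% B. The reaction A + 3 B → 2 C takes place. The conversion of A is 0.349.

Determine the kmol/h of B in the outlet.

A reacted = 0.349 × 235.8 = 82.29 kmol/h; ν_A = −1, so ξ = 82.29/1 = 82.29 kmol/h.
Outlet amounts (n = n₀ + ν ξ):
  A: 235.8 − 1(82.29) = 153.5
  B: 1564 − 3(82.29) = 1317
  C: 0 + 2(82.29) = 164.6

1320 kmol/h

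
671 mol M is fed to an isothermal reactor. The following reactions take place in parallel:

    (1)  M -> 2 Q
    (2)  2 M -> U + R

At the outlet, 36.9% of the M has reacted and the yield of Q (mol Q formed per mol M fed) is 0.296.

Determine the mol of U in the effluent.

74.1 mol

Yield of Q: 2ξ₁ / 671 = 0.296 → ξ₁ = 99.31 mol.
Conversion of M: 1ξ₁ + 2ξ₂ = 0.369 × 671 = 247.6 → ξ₂ = 74.15 mol.
Outlet amounts (n = n₀ + Σ ν·ξ):
  M: 671 − 1(99.31) − 2(74.15) = 423.4
  Q: 0 + 2(99.31) = 198.6
  U: 0 + 1(74.15) = 74.15
  R: 0 + 1(74.15) = 74.15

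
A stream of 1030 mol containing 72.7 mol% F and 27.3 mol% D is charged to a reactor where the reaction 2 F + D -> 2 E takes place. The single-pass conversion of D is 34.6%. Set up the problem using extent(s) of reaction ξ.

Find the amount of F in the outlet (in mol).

D reacted = 0.346 × 281.2 = 97.29 mol; ν_D = −1, so ξ = 97.29/1 = 97.29 mol.
Outlet amounts (n = n₀ + ν ξ):
  F: 748.8 − 2(97.29) = 554.2
  D: 281.2 − 1(97.29) = 183.9
  E: 0 + 2(97.29) = 194.6

554 mol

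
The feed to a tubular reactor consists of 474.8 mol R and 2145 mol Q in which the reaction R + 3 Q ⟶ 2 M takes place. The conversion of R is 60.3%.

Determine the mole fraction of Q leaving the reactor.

R reacted = 0.603 × 474.8 = 286.3 mol; ν_R = −1, so ξ = 286.3/1 = 286.3 mol.
Outlet amounts (n = n₀ + ν ξ):
  R: 474.8 − 1(286.3) = 188.5
  Q: 2145 − 3(286.3) = 1286
  M: 0 + 2(286.3) = 572.6
Total out = 2047 mol; y_Q = 1286 / 2047 = 0.6282.

0.628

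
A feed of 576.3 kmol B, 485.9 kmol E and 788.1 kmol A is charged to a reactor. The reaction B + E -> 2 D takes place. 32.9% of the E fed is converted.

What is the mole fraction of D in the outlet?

E reacted = 0.329 × 485.9 = 159.9 kmol; ν_E = −1, so ξ = 159.9/1 = 159.9 kmol.
Outlet amounts (n = n₀ + ν ξ):
  B: 576.3 − 1(159.9) = 416.4
  E: 485.9 − 1(159.9) = 326
  D: 0 + 2(159.9) = 319.7
  A: 788.1 (inert)
Total out = 1850 kmol; y_D = 319.7 / 1850 = 0.1728.

0.173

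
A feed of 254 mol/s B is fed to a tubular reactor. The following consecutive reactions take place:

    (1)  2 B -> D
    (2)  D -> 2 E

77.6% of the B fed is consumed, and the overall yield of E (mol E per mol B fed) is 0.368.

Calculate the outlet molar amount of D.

51.8 mol/s

Conversion of B: B consumed = 2ξ₁ = 0.776 × 254 → ξ₁ = 98.55 mol/s.
Yield of E: 2ξ₂ / 254 = 0.368 → ξ₂ = 46.74 mol/s.
Outlet amounts (n = n₀ + Σ ν·ξ):
  B: 254 − 2(98.55) = 56.9
  D: 0 + 1(98.55) − 1(46.74) = 51.82
  E: 0 + 2(46.74) = 93.47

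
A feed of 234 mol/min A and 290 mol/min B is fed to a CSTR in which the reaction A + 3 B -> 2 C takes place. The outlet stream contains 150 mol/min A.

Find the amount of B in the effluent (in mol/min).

38 mol/min

For A: n = n₀ − 1ξ → 150 = 234 − 1ξ, giving ξ = 84 mol/min.
Outlet amounts (n = n₀ + ν ξ):
  A: 234 − 1(84) = 150
  B: 290 − 3(84) = 38
  C: 0 + 2(84) = 168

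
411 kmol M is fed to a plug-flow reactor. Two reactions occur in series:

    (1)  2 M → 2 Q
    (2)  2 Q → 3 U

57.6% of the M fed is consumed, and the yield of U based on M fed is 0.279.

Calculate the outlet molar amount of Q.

160 kmol

Conversion of M: M consumed = 2ξ₁ = 0.576 × 411 → ξ₁ = 118.4 kmol.
Yield of U: 3ξ₂ / 411 = 0.279 → ξ₂ = 38.22 kmol.
Outlet amounts (n = n₀ + Σ ν·ξ):
  M: 411 − 2(118.4) = 174.3
  Q: 0 + 2(118.4) − 2(38.22) = 160.3
  U: 0 + 3(38.22) = 114.7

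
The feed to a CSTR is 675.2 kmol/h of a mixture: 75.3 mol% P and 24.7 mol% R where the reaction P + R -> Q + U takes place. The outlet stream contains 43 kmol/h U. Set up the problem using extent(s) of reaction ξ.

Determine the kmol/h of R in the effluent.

124 kmol/h

For U: n = n₀ + 1ξ → 43 = 0 + 1ξ, giving ξ = 43 kmol/h.
Outlet amounts (n = n₀ + ν ξ):
  P: 508.4 − 1(43) = 465.4
  R: 166.8 − 1(43) = 123.8
  Q: 0 + 1(43) = 43
  U: 0 + 1(43) = 43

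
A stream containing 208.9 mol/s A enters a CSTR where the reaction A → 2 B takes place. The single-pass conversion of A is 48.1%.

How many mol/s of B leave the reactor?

A reacted = 0.481 × 208.9 = 100.5 mol/s; ν_A = −1, so ξ = 100.5/1 = 100.5 mol/s.
Outlet amounts (n = n₀ + ν ξ):
  A: 208.9 − 1(100.5) = 108.4
  B: 0 + 2(100.5) = 201

201 mol/s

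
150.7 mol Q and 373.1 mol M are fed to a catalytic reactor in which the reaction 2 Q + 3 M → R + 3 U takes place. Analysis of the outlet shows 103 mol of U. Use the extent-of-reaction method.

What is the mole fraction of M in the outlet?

For U: n = n₀ + 3ξ → 103 = 0 + 3ξ, giving ξ = 34.33 mol.
Outlet amounts (n = n₀ + ν ξ):
  Q: 150.7 − 2(34.33) = 82.03
  M: 373.1 − 3(34.33) = 270.1
  R: 0 + 1(34.33) = 34.33
  U: 0 + 3(34.33) = 103
Total out = 489.5 mol; y_M = 270.1 / 489.5 = 0.5518.

0.552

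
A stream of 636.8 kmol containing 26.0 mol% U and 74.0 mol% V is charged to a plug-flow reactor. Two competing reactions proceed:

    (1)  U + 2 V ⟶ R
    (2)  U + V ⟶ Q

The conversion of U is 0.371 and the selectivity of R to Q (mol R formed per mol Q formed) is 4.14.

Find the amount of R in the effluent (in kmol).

49.5 kmol

Conversion of U: U consumed = 0.371 × 165.6 = 61.43 kmol = 1ξ₁ + 1ξ₂.
Selectivity: 1ξ₁ / (1ξ₂) = 4.14 → ξ₁ = 4.14 ξ₂.
Substitute: (1·4.14 + 1) ξ₂ = 61.43 → ξ₂ = 11.95 kmol, ξ₁ = 49.48 kmol.
Outlet amounts (n = n₀ + Σ ν·ξ):
  U: 165.6 − 1(49.48) − 1(11.95) = 104.1
  V: 471.2 − 2(49.48) − 1(11.95) = 360.3
  R: 0 + 1(49.48) = 49.48
  Q: 0 + 1(11.95) = 11.95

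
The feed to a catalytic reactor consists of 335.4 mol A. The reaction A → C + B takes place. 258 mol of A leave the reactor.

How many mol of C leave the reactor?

For A: n = n₀ − 1ξ → 258 = 335.4 − 1ξ, giving ξ = 77.4 mol.
Outlet amounts (n = n₀ + ν ξ):
  A: 335.4 − 1(77.4) = 258
  C: 0 + 1(77.4) = 77.4
  B: 0 + 1(77.4) = 77.4

77.4 mol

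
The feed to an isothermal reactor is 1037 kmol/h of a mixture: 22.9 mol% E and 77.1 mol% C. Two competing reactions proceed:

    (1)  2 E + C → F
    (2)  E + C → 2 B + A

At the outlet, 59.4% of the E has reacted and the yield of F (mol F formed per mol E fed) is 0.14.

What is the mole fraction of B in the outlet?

Yield of F: 1ξ₁ / 237.5 = 0.14 → ξ₁ = 33.25 kmol/h.
Conversion of E: 2ξ₁ + 1ξ₂ = 0.594 × 237.5 = 141.1 → ξ₂ = 74.57 kmol/h.
Outlet amounts (n = n₀ + Σ ν·ξ):
  E: 237.5 − 2(33.25) − 1(74.57) = 96.41
  C: 799.5 − 1(33.25) − 1(74.57) = 691.7
  F: 0 + 1(33.25) = 33.25
  B: 0 + 2(74.57) = 149.1
  A: 0 + 1(74.57) = 74.57
Total out = 1045 kmol/h; y_B = 149.1 / 1045 = 0.1427.

0.143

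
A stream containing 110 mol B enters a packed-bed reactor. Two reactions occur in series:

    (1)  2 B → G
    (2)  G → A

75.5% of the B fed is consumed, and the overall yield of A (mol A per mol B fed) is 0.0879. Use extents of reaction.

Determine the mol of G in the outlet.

31.9 mol

Conversion of B: B consumed = 2ξ₁ = 0.755 × 110 → ξ₁ = 41.52 mol.
Yield of A: 1ξ₂ / 110 = 0.0879 → ξ₂ = 9.669 mol.
Outlet amounts (n = n₀ + Σ ν·ξ):
  B: 110 − 2(41.52) = 26.95
  G: 0 + 1(41.52) − 1(9.669) = 31.86
  A: 0 + 1(9.669) = 9.669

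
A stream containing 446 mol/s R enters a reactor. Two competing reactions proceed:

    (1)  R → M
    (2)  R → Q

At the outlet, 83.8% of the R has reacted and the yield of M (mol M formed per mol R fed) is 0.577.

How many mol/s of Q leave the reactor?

Yield of M: 1ξ₁ / 446 = 0.577 → ξ₁ = 257.3 mol/s.
Conversion of R: 1ξ₁ + 1ξ₂ = 0.838 × 446 = 373.7 → ξ₂ = 116.4 mol/s.
Outlet amounts (n = n₀ + Σ ν·ξ):
  R: 446 − 1(257.3) − 1(116.4) = 72.25
  M: 0 + 1(257.3) = 257.3
  Q: 0 + 1(116.4) = 116.4

116 mol/s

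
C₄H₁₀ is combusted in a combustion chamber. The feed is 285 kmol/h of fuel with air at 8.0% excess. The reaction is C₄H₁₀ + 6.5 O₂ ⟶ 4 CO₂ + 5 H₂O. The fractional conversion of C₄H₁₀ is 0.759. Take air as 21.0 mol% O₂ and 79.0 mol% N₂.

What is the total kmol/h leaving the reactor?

Stoichiometric O₂ = 6.5 × 285 = 1852 kmol/h; O₂ fed = 1852 × 1.080 = 2001 kmol/h.
N₂ fed = 2001 × 79/21 = 7526 kmol/h.
Fuel reacted = 0.759 × 285 → ξ = 216.3 kmol/h.
Outlet (n = n₀ + ν ξ):
  C₄H₁₀: 285 − 1(216.3) = 68.69
  O₂: 2001 − 6.5(216.3) = 594.7
  N₂: 7526 (inert)
  CO₂: 0 + 4(216.3) = 865.3
  H₂O: 0 + 5(216.3) = 1082
Total out = 68.69 + 594.7 + 7526 + 865.3 + 1082 = 10140 kmol/h.

10100 kmol/h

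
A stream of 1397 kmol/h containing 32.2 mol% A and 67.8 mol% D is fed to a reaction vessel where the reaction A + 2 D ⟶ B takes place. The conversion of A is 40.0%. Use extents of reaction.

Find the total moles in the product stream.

1040 kmol/h

A reacted = 0.4 × 449.8 = 179.9 kmol/h; ν_A = −1, so ξ = 179.9/1 = 179.9 kmol/h.
Outlet amounts (n = n₀ + ν ξ):
  A: 449.8 − 1(179.9) = 269.9
  D: 947.2 − 2(179.9) = 587.3
  B: 0 + 1(179.9) = 179.9
Total out = 269.9 + 587.3 + 179.9 = 1037 kmol/h.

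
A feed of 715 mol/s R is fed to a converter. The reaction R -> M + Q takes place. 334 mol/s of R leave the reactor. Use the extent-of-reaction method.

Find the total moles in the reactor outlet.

For R: n = n₀ − 1ξ → 334 = 715 − 1ξ, giving ξ = 381 mol/s.
Outlet amounts (n = n₀ + ν ξ):
  R: 715 − 1(381) = 334
  M: 0 + 1(381) = 381
  Q: 0 + 1(381) = 381
Total out = 334 + 381 + 381 = 1096 mol/s.

1100 mol/s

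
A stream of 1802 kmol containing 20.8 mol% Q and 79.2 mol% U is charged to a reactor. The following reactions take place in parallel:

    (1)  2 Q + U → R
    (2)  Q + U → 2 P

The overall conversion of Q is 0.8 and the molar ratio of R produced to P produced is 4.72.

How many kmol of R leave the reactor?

142 kmol

Conversion of Q: Q consumed = 0.8 × 374.8 = 299.9 kmol = 2ξ₁ + 1ξ₂.
Selectivity: 1ξ₁ / (2ξ₂) = 4.72 → ξ₁ = 9.44 ξ₂.
Substitute: (2·9.44 + 1) ξ₂ = 299.9 → ξ₂ = 15.08 kmol, ξ₁ = 142.4 kmol.
Outlet amounts (n = n₀ + Σ ν·ξ):
  Q: 374.8 − 2(142.4) − 1(15.08) = 74.96
  U: 1427 − 1(142.4) − 1(15.08) = 1270
  R: 0 + 1(142.4) = 142.4
  P: 0 + 2(15.08) = 30.17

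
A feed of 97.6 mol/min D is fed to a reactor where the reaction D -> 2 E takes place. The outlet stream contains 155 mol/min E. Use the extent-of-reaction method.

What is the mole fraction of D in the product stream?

For E: n = n₀ + 2ξ → 155 = 0 + 2ξ, giving ξ = 77.5 mol/min.
Outlet amounts (n = n₀ + ν ξ):
  D: 97.6 − 1(77.5) = 20.1
  E: 0 + 2(77.5) = 155
Total out = 175.1 mol/min; y_D = 20.1 / 175.1 = 0.1148.

0.115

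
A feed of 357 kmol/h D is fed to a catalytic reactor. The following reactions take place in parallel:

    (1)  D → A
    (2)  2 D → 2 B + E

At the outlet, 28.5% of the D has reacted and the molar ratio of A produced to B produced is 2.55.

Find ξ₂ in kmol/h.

ξ₂ = 14.3 kmol/h

Conversion of D: D consumed = 0.285 × 357 = 101.7 kmol/h = 1ξ₁ + 2ξ₂.
Selectivity: 1ξ₁ / (2ξ₂) = 2.55 → ξ₁ = 5.1 ξ₂.
Substitute: (1·5.1 + 2) ξ₂ = 101.7 → ξ₂ = 14.33 kmol/h, ξ₁ = 73.08 kmol/h.
Outlet amounts (n = n₀ + Σ ν·ξ):
  D: 357 − 1(73.08) − 2(14.33) = 255.3
  A: 0 + 1(73.08) = 73.08
  B: 0 + 2(14.33) = 28.66
  E: 0 + 1(14.33) = 14.33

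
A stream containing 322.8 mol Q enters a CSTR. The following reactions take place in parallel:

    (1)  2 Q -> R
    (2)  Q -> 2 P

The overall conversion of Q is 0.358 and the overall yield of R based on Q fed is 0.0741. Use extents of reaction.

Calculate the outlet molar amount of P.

Yield of R: 1ξ₁ / 322.8 = 0.0741 → ξ₁ = 23.92 mol.
Conversion of Q: 2ξ₁ + 1ξ₂ = 0.358 × 322.8 = 115.6 → ξ₂ = 67.72 mol.
Outlet amounts (n = n₀ + Σ ν·ξ):
  Q: 322.8 − 2(23.92) − 1(67.72) = 207.2
  R: 0 + 1(23.92) = 23.92
  P: 0 + 2(67.72) = 135.4

135 mol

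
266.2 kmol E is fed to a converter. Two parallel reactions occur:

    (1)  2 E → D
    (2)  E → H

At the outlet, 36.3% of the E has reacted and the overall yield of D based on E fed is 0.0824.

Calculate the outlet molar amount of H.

Yield of D: 1ξ₁ / 266.2 = 0.0824 → ξ₁ = 21.93 kmol.
Conversion of E: 2ξ₁ + 1ξ₂ = 0.363 × 266.2 = 96.63 → ξ₂ = 52.76 kmol.
Outlet amounts (n = n₀ + Σ ν·ξ):
  E: 266.2 − 2(21.93) − 1(52.76) = 169.6
  D: 0 + 1(21.93) = 21.93
  H: 0 + 1(52.76) = 52.76

52.8 kmol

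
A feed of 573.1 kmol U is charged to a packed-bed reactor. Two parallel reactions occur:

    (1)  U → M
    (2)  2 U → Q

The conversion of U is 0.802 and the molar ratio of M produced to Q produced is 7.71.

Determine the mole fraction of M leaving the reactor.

0.694

Conversion of U: U consumed = 0.802 × 573.1 = 459.6 kmol = 1ξ₁ + 2ξ₂.
Selectivity: 1ξ₁ / (1ξ₂) = 7.71 → ξ₁ = 7.71 ξ₂.
Substitute: (1·7.71 + 2) ξ₂ = 459.6 → ξ₂ = 47.34 kmol, ξ₁ = 365 kmol.
Outlet amounts (n = n₀ + Σ ν·ξ):
  U: 573.1 − 1(365) − 2(47.34) = 113.5
  M: 0 + 1(365) = 365
  Q: 0 + 1(47.34) = 47.34
Total out = 525.8 kmol; y_M = 365 / 525.8 = 0.6941.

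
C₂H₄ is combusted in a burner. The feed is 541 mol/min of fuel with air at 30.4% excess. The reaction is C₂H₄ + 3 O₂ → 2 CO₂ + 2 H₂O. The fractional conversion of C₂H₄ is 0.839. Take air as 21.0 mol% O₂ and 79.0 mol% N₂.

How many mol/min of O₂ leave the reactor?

Stoichiometric O₂ = 3 × 541 = 1623 mol/min; O₂ fed = 1623 × 1.304 = 2116 mol/min.
N₂ fed = 2116 × 79/21 = 7962 mol/min.
Fuel reacted = 0.839 × 541 → ξ = 453.9 mol/min.
Outlet (n = n₀ + ν ξ):
  C₂H₄: 541 − 1(453.9) = 87.1
  O₂: 2116 − 3(453.9) = 754.7
  N₂: 7962 (inert)
  CO₂: 0 + 2(453.9) = 907.8
  H₂O: 0 + 2(453.9) = 907.8

755 mol/min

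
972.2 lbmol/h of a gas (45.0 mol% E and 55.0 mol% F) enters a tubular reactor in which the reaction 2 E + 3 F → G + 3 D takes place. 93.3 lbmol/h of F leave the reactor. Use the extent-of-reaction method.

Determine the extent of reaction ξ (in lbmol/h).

For F: n = n₀ − 3ξ → 93.3 = 534.7 − 3ξ, giving ξ = 147.1 lbmol/h.
Outlet amounts (n = n₀ + ν ξ):
  E: 437.5 − 2(147.1) = 143.2
  F: 534.7 − 3(147.1) = 93.3
  G: 0 + 1(147.1) = 147.1
  D: 0 + 3(147.1) = 441.4

ξ = 147 lbmol/h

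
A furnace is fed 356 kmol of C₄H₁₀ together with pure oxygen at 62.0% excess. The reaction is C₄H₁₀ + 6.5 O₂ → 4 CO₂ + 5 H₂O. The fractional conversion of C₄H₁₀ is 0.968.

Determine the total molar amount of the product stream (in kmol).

4620 kmol

Stoichiometric O₂ = 6.5 × 356 = 2314 kmol; O₂ fed = 2314 × 1.620 = 3749 kmol.
Fuel reacted = 0.968 × 356 → ξ = 344.6 kmol.
Outlet (n = n₀ + ν ξ):
  C₄H₁₀: 356 − 1(344.6) = 11.39
  O₂: 3749 − 6.5(344.6) = 1509
  CO₂: 0 + 4(344.6) = 1378
  H₂O: 0 + 5(344.6) = 1723
Total out = 11.39 + 1509 + 1378 + 1723 = 4622 kmol.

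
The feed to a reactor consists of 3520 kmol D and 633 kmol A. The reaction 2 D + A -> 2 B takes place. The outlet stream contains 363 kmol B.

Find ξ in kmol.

ξ = 182 kmol

For B: n = n₀ + 2ξ → 363 = 0 + 2ξ, giving ξ = 181.5 kmol.
Outlet amounts (n = n₀ + ν ξ):
  D: 3520 − 2(181.5) = 3157
  A: 633 − 1(181.5) = 451.5
  B: 0 + 2(181.5) = 363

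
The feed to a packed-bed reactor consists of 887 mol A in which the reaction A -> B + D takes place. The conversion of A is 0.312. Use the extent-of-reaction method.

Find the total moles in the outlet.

1160 mol

A reacted = 0.312 × 887 = 276.7 mol; ν_A = −1, so ξ = 276.7/1 = 276.7 mol.
Outlet amounts (n = n₀ + ν ξ):
  A: 887 − 1(276.7) = 610.3
  B: 0 + 1(276.7) = 276.7
  D: 0 + 1(276.7) = 276.7
Total out = 610.3 + 276.7 + 276.7 = 1164 mol.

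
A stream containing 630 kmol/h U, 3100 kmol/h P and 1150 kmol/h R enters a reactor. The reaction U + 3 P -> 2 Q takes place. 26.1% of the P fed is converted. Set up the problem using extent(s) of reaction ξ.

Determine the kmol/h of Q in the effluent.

539 kmol/h

P reacted = 0.261 × 3100 = 809.1 kmol/h; ν_P = −3, so ξ = 809.1/3 = 269.7 kmol/h.
Outlet amounts (n = n₀ + ν ξ):
  U: 630 − 1(269.7) = 360.3
  P: 3100 − 3(269.7) = 2291
  Q: 0 + 2(269.7) = 539.4
  R: 1150 (inert)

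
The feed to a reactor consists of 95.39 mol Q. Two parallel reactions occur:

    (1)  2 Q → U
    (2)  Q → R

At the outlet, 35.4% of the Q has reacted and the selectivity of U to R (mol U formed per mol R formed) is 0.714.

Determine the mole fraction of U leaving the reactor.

Conversion of Q: Q consumed = 0.354 × 95.39 = 33.77 mol = 2ξ₁ + 1ξ₂.
Selectivity: 1ξ₁ / (1ξ₂) = 0.714 → ξ₁ = 0.714 ξ₂.
Substitute: (2·0.714 + 1) ξ₂ = 33.77 → ξ₂ = 13.91 mol, ξ₁ = 9.93 mol.
Outlet amounts (n = n₀ + Σ ν·ξ):
  Q: 95.39 − 2(9.93) − 1(13.91) = 61.62
  U: 0 + 1(9.93) = 9.93
  R: 0 + 1(13.91) = 13.91
Total out = 85.46 mol; y_U = 9.93 / 85.46 = 0.1162.

0.116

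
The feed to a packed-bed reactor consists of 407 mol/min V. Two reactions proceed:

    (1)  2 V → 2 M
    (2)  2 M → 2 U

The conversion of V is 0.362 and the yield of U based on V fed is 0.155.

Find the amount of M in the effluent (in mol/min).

84.2 mol/min

Conversion of V: V consumed = 2ξ₁ = 0.362 × 407 → ξ₁ = 73.67 mol/min.
Yield of U: 2ξ₂ / 407 = 0.155 → ξ₂ = 31.54 mol/min.
Outlet amounts (n = n₀ + Σ ν·ξ):
  V: 407 − 2(73.67) = 259.7
  M: 0 + 2(73.67) − 2(31.54) = 84.25
  U: 0 + 2(31.54) = 63.09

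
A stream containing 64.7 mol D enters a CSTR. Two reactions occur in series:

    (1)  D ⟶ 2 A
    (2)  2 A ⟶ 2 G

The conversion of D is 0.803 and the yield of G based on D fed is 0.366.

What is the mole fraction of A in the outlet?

Conversion of D: D consumed = 1ξ₁ = 0.803 × 64.7 → ξ₁ = 51.95 mol.
Yield of G: 2ξ₂ / 64.7 = 0.366 → ξ₂ = 11.84 mol.
Outlet amounts (n = n₀ + Σ ν·ξ):
  D: 64.7 − 1(51.95) = 12.75
  A: 0 + 2(51.95) − 2(11.84) = 80.23
  G: 0 + 2(11.84) = 23.68
Total out = 116.7 mol; y_A = 80.23 / 116.7 = 0.6877.

0.688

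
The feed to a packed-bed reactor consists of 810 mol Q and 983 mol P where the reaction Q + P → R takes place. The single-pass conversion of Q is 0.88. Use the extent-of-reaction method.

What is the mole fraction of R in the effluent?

0.66

Q reacted = 0.88 × 810 = 712.8 mol; ν_Q = −1, so ξ = 712.8/1 = 712.8 mol.
Outlet amounts (n = n₀ + ν ξ):
  Q: 810 − 1(712.8) = 97.2
  P: 983 − 1(712.8) = 270.2
  R: 0 + 1(712.8) = 712.8
Total out = 1080 mol; y_R = 712.8 / 1080 = 0.6599.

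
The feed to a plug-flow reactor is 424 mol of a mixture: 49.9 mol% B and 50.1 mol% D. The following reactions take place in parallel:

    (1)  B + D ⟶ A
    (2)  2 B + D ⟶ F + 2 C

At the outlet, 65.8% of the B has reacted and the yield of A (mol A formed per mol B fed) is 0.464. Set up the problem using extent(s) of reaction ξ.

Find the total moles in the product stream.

326 mol

Yield of A: 1ξ₁ / 211.6 = 0.464 → ξ₁ = 98.17 mol.
Conversion of B: 1ξ₁ + 2ξ₂ = 0.658 × 211.6 = 139.2 → ξ₂ = 20.52 mol.
Outlet amounts (n = n₀ + Σ ν·ξ):
  B: 211.6 − 1(98.17) − 2(20.52) = 72.36
  D: 212.4 − 1(98.17) − 1(20.52) = 93.73
  A: 0 + 1(98.17) = 98.17
  F: 0 + 1(20.52) = 20.52
  C: 0 + 2(20.52) = 41.05
Total out = 72.36 + 93.73 + 98.17 + 20.52 + 41.05 = 325.8 mol.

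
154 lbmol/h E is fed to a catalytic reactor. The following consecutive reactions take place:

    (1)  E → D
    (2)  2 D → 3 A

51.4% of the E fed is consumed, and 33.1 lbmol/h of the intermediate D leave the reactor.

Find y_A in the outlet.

Conversion of E: E consumed = 1ξ₁ = 0.514 × 154 → ξ₁ = 79.16 lbmol/h.
D balance: n_D = 0 + 1ξ₁ − 2ξ₂ = 33.1 → ξ₂ = (1·79.16 − 33.1)/2 = 23.03 lbmol/h.
Outlet amounts (n = n₀ + Σ ν·ξ):
  E: 154 − 1(79.16) = 74.84
  D: 0 + 1(79.16) − 2(23.03) = 33.1
  A: 0 + 3(23.03) = 69.08
Total out = 177 lbmol/h; y_A = 69.08 / 177 = 0.3902.

0.39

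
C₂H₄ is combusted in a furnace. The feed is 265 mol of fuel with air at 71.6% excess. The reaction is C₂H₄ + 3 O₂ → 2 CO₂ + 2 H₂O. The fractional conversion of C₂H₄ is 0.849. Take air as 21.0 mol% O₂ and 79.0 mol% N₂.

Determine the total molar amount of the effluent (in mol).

Stoichiometric O₂ = 3 × 265 = 795 mol; O₂ fed = 795 × 1.716 = 1364 mol.
N₂ fed = 1364 × 79/21 = 5132 mol.
Fuel reacted = 0.849 × 265 → ξ = 225 mol.
Outlet (n = n₀ + ν ξ):
  C₂H₄: 265 − 1(225) = 40.02
  O₂: 1364 − 3(225) = 689.3
  N₂: 5132 (inert)
  CO₂: 0 + 2(225) = 450
  H₂O: 0 + 2(225) = 450
Total out = 40.02 + 689.3 + 5132 + 450 + 450 = 6761 mol.

6760 mol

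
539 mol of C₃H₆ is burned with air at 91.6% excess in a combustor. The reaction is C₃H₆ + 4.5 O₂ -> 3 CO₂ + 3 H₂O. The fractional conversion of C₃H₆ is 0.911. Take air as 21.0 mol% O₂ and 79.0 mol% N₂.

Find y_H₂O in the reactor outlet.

Stoichiometric O₂ = 4.5 × 539 = 2426 mol; O₂ fed = 2426 × 1.916 = 4647 mol.
N₂ fed = 4647 × 79/21 = 17480 mol.
Fuel reacted = 0.911 × 539 → ξ = 491 mol.
Outlet (n = n₀ + ν ξ):
  C₃H₆: 539 − 1(491) = 47.97
  O₂: 4647 − 4.5(491) = 2438
  N₂: 17480 (inert)
  CO₂: 0 + 3(491) = 1473
  H₂O: 0 + 3(491) = 1473
Total out = 22910 mol; y_H₂O = 1473 / 22910 = 0.06429.

0.0643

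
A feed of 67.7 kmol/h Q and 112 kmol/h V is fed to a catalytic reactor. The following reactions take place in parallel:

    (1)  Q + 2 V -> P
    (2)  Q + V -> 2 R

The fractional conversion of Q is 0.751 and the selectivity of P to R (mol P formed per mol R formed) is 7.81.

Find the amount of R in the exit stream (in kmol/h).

6.12 kmol/h

Conversion of Q: Q consumed = 0.751 × 67.7 = 50.84 kmol/h = 1ξ₁ + 1ξ₂.
Selectivity: 1ξ₁ / (2ξ₂) = 7.81 → ξ₁ = 15.62 ξ₂.
Substitute: (1·15.62 + 1) ξ₂ = 50.84 → ξ₂ = 3.059 kmol/h, ξ₁ = 47.78 kmol/h.
Outlet amounts (n = n₀ + Σ ν·ξ):
  Q: 67.7 − 1(47.78) − 1(3.059) = 16.86
  V: 112 − 2(47.78) − 1(3.059) = 13.37
  P: 0 + 1(47.78) = 47.78
  R: 0 + 2(3.059) = 6.118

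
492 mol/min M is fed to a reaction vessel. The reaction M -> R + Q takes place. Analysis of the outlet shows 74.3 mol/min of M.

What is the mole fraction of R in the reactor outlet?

0.459

For M: n = n₀ − 1ξ → 74.3 = 492 − 1ξ, giving ξ = 417.7 mol/min.
Outlet amounts (n = n₀ + ν ξ):
  M: 492 − 1(417.7) = 74.3
  R: 0 + 1(417.7) = 417.7
  Q: 0 + 1(417.7) = 417.7
Total out = 909.7 mol/min; y_R = 417.7 / 909.7 = 0.4592.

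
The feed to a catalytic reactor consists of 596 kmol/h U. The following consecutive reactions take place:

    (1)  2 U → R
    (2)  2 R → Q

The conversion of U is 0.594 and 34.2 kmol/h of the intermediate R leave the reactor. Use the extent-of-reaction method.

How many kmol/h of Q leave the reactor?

71.4 kmol/h

Conversion of U: U consumed = 2ξ₁ = 0.594 × 596 → ξ₁ = 177 kmol/h.
R balance: n_R = 0 + 1ξ₁ − 2ξ₂ = 34.2 → ξ₂ = (1·177 − 34.2)/2 = 71.41 kmol/h.
Outlet amounts (n = n₀ + Σ ν·ξ):
  U: 596 − 2(177) = 242
  R: 0 + 1(177) − 2(71.41) = 34.2
  Q: 0 + 1(71.41) = 71.41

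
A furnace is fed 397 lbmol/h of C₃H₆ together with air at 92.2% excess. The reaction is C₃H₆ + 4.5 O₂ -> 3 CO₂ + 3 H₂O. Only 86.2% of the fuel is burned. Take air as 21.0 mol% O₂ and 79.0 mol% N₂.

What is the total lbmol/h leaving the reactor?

Stoichiometric O₂ = 4.5 × 397 = 1786 lbmol/h; O₂ fed = 1786 × 1.922 = 3434 lbmol/h.
N₂ fed = 3434 × 79/21 = 12920 lbmol/h.
Fuel reacted = 0.862 × 397 → ξ = 342.2 lbmol/h.
Outlet (n = n₀ + ν ξ):
  C₃H₆: 397 − 1(342.2) = 54.79
  O₂: 3434 − 4.5(342.2) = 1894
  N₂: 12920 (inert)
  CO₂: 0 + 3(342.2) = 1027
  H₂O: 0 + 3(342.2) = 1027
Total out = 54.79 + 1894 + 12920 + 1027 + 1027 = 16920 lbmol/h.

16900 lbmol/h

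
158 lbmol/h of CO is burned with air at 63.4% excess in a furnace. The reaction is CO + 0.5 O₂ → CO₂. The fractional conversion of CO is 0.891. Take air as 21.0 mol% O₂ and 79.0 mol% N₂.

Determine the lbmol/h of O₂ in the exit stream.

Stoichiometric O₂ = 0.5 × 158 = 79 lbmol/h; O₂ fed = 79 × 1.634 = 129.1 lbmol/h.
N₂ fed = 129.1 × 79/21 = 485.6 lbmol/h.
Fuel reacted = 0.891 × 158 → ξ = 140.8 lbmol/h.
Outlet (n = n₀ + ν ξ):
  CO: 158 − 1(140.8) = 17.22
  O₂: 129.1 − 0.5(140.8) = 58.7
  N₂: 485.6 (inert)
  CO₂: 0 + 1(140.8) = 140.8

58.7 lbmol/h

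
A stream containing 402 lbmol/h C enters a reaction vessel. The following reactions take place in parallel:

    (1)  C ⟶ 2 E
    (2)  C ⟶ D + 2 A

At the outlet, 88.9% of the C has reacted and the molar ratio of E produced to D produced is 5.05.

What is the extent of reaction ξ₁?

ξ₁ = 256 lbmol/h

Conversion of C: C consumed = 0.889 × 402 = 357.4 lbmol/h = 1ξ₁ + 1ξ₂.
Selectivity: 2ξ₁ / (1ξ₂) = 5.05 → ξ₁ = 2.525 ξ₂.
Substitute: (1·2.525 + 1) ξ₂ = 357.4 → ξ₂ = 101.4 lbmol/h, ξ₁ = 256 lbmol/h.
Outlet amounts (n = n₀ + Σ ν·ξ):
  C: 402 − 1(256) − 1(101.4) = 44.62
  E: 0 + 2(256) = 512
  D: 0 + 1(101.4) = 101.4
  A: 0 + 2(101.4) = 202.8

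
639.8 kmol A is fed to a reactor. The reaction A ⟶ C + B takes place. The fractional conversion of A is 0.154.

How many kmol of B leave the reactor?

A reacted = 0.154 × 639.8 = 98.53 kmol; ν_A = −1, so ξ = 98.53/1 = 98.53 kmol.
Outlet amounts (n = n₀ + ν ξ):
  A: 639.8 − 1(98.53) = 541.3
  C: 0 + 1(98.53) = 98.53
  B: 0 + 1(98.53) = 98.53

98.5 kmol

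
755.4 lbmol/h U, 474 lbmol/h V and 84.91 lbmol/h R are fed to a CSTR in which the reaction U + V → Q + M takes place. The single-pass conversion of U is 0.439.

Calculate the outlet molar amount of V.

142 lbmol/h

U reacted = 0.439 × 755.4 = 331.6 lbmol/h; ν_U = −1, so ξ = 331.6/1 = 331.6 lbmol/h.
Outlet amounts (n = n₀ + ν ξ):
  U: 755.4 − 1(331.6) = 423.8
  V: 474 − 1(331.6) = 142.4
  Q: 0 + 1(331.6) = 331.6
  M: 0 + 1(331.6) = 331.6
  R: 84.91 (inert)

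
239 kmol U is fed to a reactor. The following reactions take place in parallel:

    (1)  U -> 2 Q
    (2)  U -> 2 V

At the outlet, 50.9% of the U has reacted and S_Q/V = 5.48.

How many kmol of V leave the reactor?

37.5 kmol

Conversion of U: U consumed = 0.509 × 239 = 121.7 kmol = 1ξ₁ + 1ξ₂.
Selectivity: 2ξ₁ / (2ξ₂) = 5.48 → ξ₁ = 5.48 ξ₂.
Substitute: (1·5.48 + 1) ξ₂ = 121.7 → ξ₂ = 18.77 kmol, ξ₁ = 102.9 kmol.
Outlet amounts (n = n₀ + Σ ν·ξ):
  U: 239 − 1(102.9) − 1(18.77) = 117.3
  Q: 0 + 2(102.9) = 205.8
  V: 0 + 2(18.77) = 37.55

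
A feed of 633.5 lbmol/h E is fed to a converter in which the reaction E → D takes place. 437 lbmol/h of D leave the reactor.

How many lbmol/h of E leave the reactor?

196 lbmol/h

For D: n = n₀ + 1ξ → 437 = 0 + 1ξ, giving ξ = 437 lbmol/h.
Outlet amounts (n = n₀ + ν ξ):
  E: 633.5 − 1(437) = 196.5
  D: 0 + 1(437) = 437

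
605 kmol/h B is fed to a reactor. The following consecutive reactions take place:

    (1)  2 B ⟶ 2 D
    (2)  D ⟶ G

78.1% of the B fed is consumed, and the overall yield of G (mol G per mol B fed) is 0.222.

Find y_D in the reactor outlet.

0.559

Conversion of B: B consumed = 2ξ₁ = 0.781 × 605 → ξ₁ = 236.3 kmol/h.
Yield of G: 1ξ₂ / 605 = 0.222 → ξ₂ = 134.3 kmol/h.
Outlet amounts (n = n₀ + Σ ν·ξ):
  B: 605 − 2(236.3) = 132.5
  D: 0 + 2(236.3) − 1(134.3) = 338.2
  G: 0 + 1(134.3) = 134.3
Total out = 605 kmol/h; y_D = 338.2 / 605 = 0.559.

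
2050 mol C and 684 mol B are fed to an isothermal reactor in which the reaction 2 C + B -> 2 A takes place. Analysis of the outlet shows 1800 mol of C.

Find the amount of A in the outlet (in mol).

250 mol

For C: n = n₀ − 2ξ → 1800 = 2050 − 2ξ, giving ξ = 125 mol.
Outlet amounts (n = n₀ + ν ξ):
  C: 2050 − 2(125) = 1800
  B: 684 − 1(125) = 559
  A: 0 + 2(125) = 250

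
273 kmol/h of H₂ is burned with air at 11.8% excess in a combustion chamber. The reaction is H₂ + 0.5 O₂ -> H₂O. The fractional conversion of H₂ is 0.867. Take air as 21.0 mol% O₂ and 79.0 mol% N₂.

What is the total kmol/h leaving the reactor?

Stoichiometric O₂ = 0.5 × 273 = 136.5 kmol/h; O₂ fed = 136.5 × 1.118 = 152.6 kmol/h.
N₂ fed = 152.6 × 79/21 = 574.1 kmol/h.
Fuel reacted = 0.867 × 273 → ξ = 236.7 kmol/h.
Outlet (n = n₀ + ν ξ):
  H₂: 273 − 1(236.7) = 36.31
  O₂: 152.6 − 0.5(236.7) = 34.26
  N₂: 574.1 (inert)
  H₂O: 0 + 1(236.7) = 236.7
Total out = 36.31 + 34.26 + 574.1 + 236.7 = 881.4 kmol/h.

881 kmol/h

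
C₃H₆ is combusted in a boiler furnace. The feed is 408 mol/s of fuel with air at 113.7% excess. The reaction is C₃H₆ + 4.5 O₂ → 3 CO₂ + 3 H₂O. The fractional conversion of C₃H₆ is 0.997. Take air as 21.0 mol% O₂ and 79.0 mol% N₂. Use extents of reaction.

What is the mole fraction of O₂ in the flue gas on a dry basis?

0.116

Stoichiometric O₂ = 4.5 × 408 = 1836 mol/s; O₂ fed = 1836 × 2.137 = 3924 mol/s.
N₂ fed = 3924 × 79/21 = 14760 mol/s.
Fuel reacted = 0.997 × 408 → ξ = 406.8 mol/s.
Outlet (n = n₀ + ν ξ):
  C₃H₆: 408 − 1(406.8) = 1.224
  O₂: 3924 − 4.5(406.8) = 2093
  N₂: 14760 (inert)
  CO₂: 0 + 3(406.8) = 1220
  H₂O: 0 + 3(406.8) = 1220
Dry total = 18070 mol/s; y_O₂ (dry) = 2093 / 18070 = 0.1158.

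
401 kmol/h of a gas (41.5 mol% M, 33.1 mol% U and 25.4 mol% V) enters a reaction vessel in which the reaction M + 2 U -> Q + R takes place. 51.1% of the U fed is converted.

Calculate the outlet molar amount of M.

U reacted = 0.511 × 132.7 = 67.83 kmol/h; ν_U = −2, so ξ = 67.83/2 = 33.91 kmol/h.
Outlet amounts (n = n₀ + ν ξ):
  M: 166.4 − 1(33.91) = 132.5
  U: 132.7 − 2(33.91) = 64.91
  Q: 0 + 1(33.91) = 33.91
  R: 0 + 1(33.91) = 33.91
  V: 101.9 (inert)

133 kmol/h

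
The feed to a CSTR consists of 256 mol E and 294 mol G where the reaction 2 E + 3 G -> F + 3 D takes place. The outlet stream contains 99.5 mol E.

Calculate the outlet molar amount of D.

235 mol

For E: n = n₀ − 2ξ → 99.5 = 256 − 2ξ, giving ξ = 78.25 mol.
Outlet amounts (n = n₀ + ν ξ):
  E: 256 − 2(78.25) = 99.5
  G: 294 − 3(78.25) = 59.25
  F: 0 + 1(78.25) = 78.25
  D: 0 + 3(78.25) = 234.8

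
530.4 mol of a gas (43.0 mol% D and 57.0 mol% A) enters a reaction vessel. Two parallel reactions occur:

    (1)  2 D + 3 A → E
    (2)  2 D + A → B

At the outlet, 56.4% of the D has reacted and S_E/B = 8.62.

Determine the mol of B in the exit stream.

Conversion of D: D consumed = 0.564 × 228.1 = 128.6 mol = 2ξ₁ + 2ξ₂.
Selectivity: 1ξ₁ / (1ξ₂) = 8.62 → ξ₁ = 8.62 ξ₂.
Substitute: (2·8.62 + 2) ξ₂ = 128.6 → ξ₂ = 6.686 mol, ξ₁ = 57.63 mol.
Outlet amounts (n = n₀ + Σ ν·ξ):
  D: 228.1 − 2(57.63) − 2(6.686) = 99.44
  A: 302.3 − 3(57.63) − 1(6.686) = 122.8
  E: 0 + 1(57.63) = 57.63
  B: 0 + 1(6.686) = 6.686

6.69 mol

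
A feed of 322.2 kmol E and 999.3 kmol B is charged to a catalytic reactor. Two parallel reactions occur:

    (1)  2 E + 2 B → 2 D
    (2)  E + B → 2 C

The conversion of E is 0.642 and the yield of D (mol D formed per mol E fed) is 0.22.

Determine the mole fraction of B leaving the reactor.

Yield of D: 2ξ₁ / 322.2 = 0.22 → ξ₁ = 35.44 kmol.
Conversion of E: 2ξ₁ + 1ξ₂ = 0.642 × 322.2 = 206.9 → ξ₂ = 136 kmol.
Outlet amounts (n = n₀ + Σ ν·ξ):
  E: 322.2 − 2(35.44) − 1(136) = 115.3
  B: 999.3 − 2(35.44) − 1(136) = 792.4
  D: 0 + 2(35.44) = 70.88
  C: 0 + 2(136) = 271.9
Total out = 1251 kmol; y_B = 792.4 / 1251 = 0.6336.

0.634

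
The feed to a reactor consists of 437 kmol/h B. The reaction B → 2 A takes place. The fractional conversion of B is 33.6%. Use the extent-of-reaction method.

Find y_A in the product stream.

B reacted = 0.336 × 437 = 146.8 kmol/h; ν_B = −1, so ξ = 146.8/1 = 146.8 kmol/h.
Outlet amounts (n = n₀ + ν ξ):
  B: 437 − 1(146.8) = 290.2
  A: 0 + 2(146.8) = 293.7
Total out = 583.8 kmol/h; y_A = 293.7 / 583.8 = 0.503.

0.503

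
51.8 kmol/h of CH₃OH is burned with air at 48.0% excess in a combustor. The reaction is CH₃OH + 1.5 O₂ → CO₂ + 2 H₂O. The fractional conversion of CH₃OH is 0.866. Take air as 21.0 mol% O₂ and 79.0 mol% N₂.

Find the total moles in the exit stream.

Stoichiometric O₂ = 1.5 × 51.8 = 77.7 kmol/h; O₂ fed = 77.7 × 1.480 = 115 kmol/h.
N₂ fed = 115 × 79/21 = 432.6 kmol/h.
Fuel reacted = 0.866 × 51.8 → ξ = 44.86 kmol/h.
Outlet (n = n₀ + ν ξ):
  CH₃OH: 51.8 − 1(44.86) = 6.941
  O₂: 115 − 1.5(44.86) = 47.71
  N₂: 432.6 (inert)
  CO₂: 0 + 1(44.86) = 44.86
  H₂O: 0 + 2(44.86) = 89.72
Total out = 6.941 + 47.71 + 432.6 + 44.86 + 89.72 = 621.8 kmol/h.

622 kmol/h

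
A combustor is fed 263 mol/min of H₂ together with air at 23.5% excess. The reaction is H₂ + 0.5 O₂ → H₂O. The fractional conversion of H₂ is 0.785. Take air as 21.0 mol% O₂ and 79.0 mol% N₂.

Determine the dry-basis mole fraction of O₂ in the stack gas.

0.0814

Stoichiometric O₂ = 0.5 × 263 = 131.5 mol/min; O₂ fed = 131.5 × 1.235 = 162.4 mol/min.
N₂ fed = 162.4 × 79/21 = 610.9 mol/min.
Fuel reacted = 0.785 × 263 → ξ = 206.5 mol/min.
Outlet (n = n₀ + ν ξ):
  H₂: 263 − 1(206.5) = 56.54
  O₂: 162.4 − 0.5(206.5) = 59.17
  N₂: 610.9 (inert)
  H₂O: 0 + 1(206.5) = 206.5
Dry total = 726.7 mol/min; y_O₂ (dry) = 59.17 / 726.7 = 0.08143.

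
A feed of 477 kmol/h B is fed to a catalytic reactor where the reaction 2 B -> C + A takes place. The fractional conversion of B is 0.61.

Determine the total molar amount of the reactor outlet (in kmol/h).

B reacted = 0.61 × 477 = 291 kmol/h; ν_B = −2, so ξ = 291/2 = 145.5 kmol/h.
Outlet amounts (n = n₀ + ν ξ):
  B: 477 − 2(145.5) = 186
  C: 0 + 1(145.5) = 145.5
  A: 0 + 1(145.5) = 145.5
Total out = 186 + 145.5 + 145.5 = 477 kmol/h.

477 kmol/h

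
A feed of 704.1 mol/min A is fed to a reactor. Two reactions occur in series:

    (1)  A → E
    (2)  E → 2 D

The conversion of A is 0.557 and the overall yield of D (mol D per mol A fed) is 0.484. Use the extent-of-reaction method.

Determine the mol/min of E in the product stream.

222 mol/min

Conversion of A: A consumed = 1ξ₁ = 0.557 × 704.1 → ξ₁ = 392.2 mol/min.
Yield of D: 2ξ₂ / 704.1 = 0.484 → ξ₂ = 170.4 mol/min.
Outlet amounts (n = n₀ + Σ ν·ξ):
  A: 704.1 − 1(392.2) = 311.9
  E: 0 + 1(392.2) − 1(170.4) = 221.8
  D: 0 + 2(170.4) = 340.8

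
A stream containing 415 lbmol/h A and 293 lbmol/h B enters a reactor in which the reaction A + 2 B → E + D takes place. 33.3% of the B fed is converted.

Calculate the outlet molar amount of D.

B reacted = 0.333 × 293 = 97.57 lbmol/h; ν_B = −2, so ξ = 97.57/2 = 48.78 lbmol/h.
Outlet amounts (n = n₀ + ν ξ):
  A: 415 − 1(48.78) = 366.2
  B: 293 − 2(48.78) = 195.4
  E: 0 + 1(48.78) = 48.78
  D: 0 + 1(48.78) = 48.78

48.8 lbmol/h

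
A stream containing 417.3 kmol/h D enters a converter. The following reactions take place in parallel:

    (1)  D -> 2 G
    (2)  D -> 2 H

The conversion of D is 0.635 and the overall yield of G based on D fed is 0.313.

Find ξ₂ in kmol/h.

Yield of G: 2ξ₁ / 417.3 = 0.313 → ξ₁ = 65.31 kmol/h.
Conversion of D: 1ξ₁ + 1ξ₂ = 0.635 × 417.3 = 265 → ξ₂ = 199.7 kmol/h.
Outlet amounts (n = n₀ + Σ ν·ξ):
  D: 417.3 − 1(65.31) − 1(199.7) = 152.3
  G: 0 + 2(65.31) = 130.6
  H: 0 + 2(199.7) = 399.4

ξ₂ = 200 kmol/h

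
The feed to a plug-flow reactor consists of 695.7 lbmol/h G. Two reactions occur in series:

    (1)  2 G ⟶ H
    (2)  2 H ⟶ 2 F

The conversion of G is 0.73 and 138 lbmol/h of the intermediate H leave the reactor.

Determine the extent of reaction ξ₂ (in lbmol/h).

ξ₂ = 58 lbmol/h

Conversion of G: G consumed = 2ξ₁ = 0.73 × 695.7 → ξ₁ = 253.9 lbmol/h.
H balance: n_H = 0 + 1ξ₁ − 2ξ₂ = 138 → ξ₂ = (1·253.9 − 138)/2 = 57.97 lbmol/h.
Outlet amounts (n = n₀ + Σ ν·ξ):
  G: 695.7 − 2(253.9) = 187.8
  H: 0 + 1(253.9) − 2(57.97) = 138
  F: 0 + 2(57.97) = 115.9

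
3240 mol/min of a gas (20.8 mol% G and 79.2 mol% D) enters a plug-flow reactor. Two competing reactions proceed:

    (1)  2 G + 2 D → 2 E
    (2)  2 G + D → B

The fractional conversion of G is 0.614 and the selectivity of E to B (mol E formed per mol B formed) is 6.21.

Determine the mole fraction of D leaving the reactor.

0.779

Conversion of G: G consumed = 0.614 × 673.9 = 413.8 mol/min = 2ξ₁ + 2ξ₂.
Selectivity: 2ξ₁ / (1ξ₂) = 6.21 → ξ₁ = 3.105 ξ₂.
Substitute: (2·3.105 + 2) ξ₂ = 413.8 → ξ₂ = 50.4 mol/min, ξ₁ = 156.5 mol/min.
Outlet amounts (n = n₀ + Σ ν·ξ):
  G: 673.9 − 2(156.5) − 2(50.4) = 260.1
  D: 2566 − 2(156.5) − 1(50.4) = 2203
  E: 0 + 2(156.5) = 313
  B: 0 + 1(50.4) = 50.4
Total out = 2826 mol/min; y_D = 2203 / 2826 = 0.7794.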